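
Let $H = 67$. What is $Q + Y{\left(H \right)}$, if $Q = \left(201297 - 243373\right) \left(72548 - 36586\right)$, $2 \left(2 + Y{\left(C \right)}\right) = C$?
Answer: $- \frac{3026274161}{2} \approx -1.5131 \cdot 10^{9}$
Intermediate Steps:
$Y{\left(C \right)} = -2 + \frac{C}{2}$
$Q = -1513137112$ ($Q = \left(-42076\right) 35962 = -1513137112$)
$Q + Y{\left(H \right)} = -1513137112 + \left(-2 + \frac{1}{2} \cdot 67\right) = -1513137112 + \left(-2 + \frac{67}{2}\right) = -1513137112 + \frac{63}{2} = - \frac{3026274161}{2}$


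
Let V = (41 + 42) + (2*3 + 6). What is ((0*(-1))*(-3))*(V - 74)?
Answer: 0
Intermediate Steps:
V = 95 (V = 83 + (6 + 6) = 83 + 12 = 95)
((0*(-1))*(-3))*(V - 74) = ((0*(-1))*(-3))*(95 - 74) = (0*(-3))*21 = 0*21 = 0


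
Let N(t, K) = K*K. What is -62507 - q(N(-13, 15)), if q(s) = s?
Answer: -62732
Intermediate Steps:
N(t, K) = K²
-62507 - q(N(-13, 15)) = -62507 - 1*15² = -62507 - 1*225 = -62507 - 225 = -62732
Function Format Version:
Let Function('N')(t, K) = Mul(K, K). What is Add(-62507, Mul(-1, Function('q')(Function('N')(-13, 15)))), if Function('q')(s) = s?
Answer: -62732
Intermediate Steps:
Function('N')(t, K) = Pow(K, 2)
Add(-62507, Mul(-1, Function('q')(Function('N')(-13, 15)))) = Add(-62507, Mul(-1, Pow(15, 2))) = Add(-62507, Mul(-1, 225)) = Add(-62507, -225) = -62732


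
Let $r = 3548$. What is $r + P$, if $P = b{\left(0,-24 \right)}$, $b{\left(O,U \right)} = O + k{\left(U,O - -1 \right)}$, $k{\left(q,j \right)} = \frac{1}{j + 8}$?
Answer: $\frac{31933}{9} \approx 3548.1$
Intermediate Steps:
$k{\left(q,j \right)} = \frac{1}{8 + j}$
$b{\left(O,U \right)} = O + \frac{1}{9 + O}$ ($b{\left(O,U \right)} = O + \frac{1}{8 + \left(O - -1\right)} = O + \frac{1}{8 + \left(O + 1\right)} = O + \frac{1}{8 + \left(1 + O\right)} = O + \frac{1}{9 + O}$)
$P = \frac{1}{9}$ ($P = \frac{1 + 0 \left(9 + 0\right)}{9 + 0} = \frac{1 + 0 \cdot 9}{9} = \frac{1 + 0}{9} = \frac{1}{9} \cdot 1 = \frac{1}{9} \approx 0.11111$)
$r + P = 3548 + \frac{1}{9} = \frac{31933}{9}$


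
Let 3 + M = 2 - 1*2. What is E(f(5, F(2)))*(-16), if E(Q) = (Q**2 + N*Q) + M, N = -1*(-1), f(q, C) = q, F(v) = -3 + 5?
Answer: -432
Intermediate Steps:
M = -3 (M = -3 + (2 - 1*2) = -3 + (2 - 2) = -3 + 0 = -3)
F(v) = 2
N = 1
E(Q) = -3 + Q + Q**2 (E(Q) = (Q**2 + 1*Q) - 3 = (Q**2 + Q) - 3 = (Q + Q**2) - 3 = -3 + Q + Q**2)
E(f(5, F(2)))*(-16) = (-3 + 5 + 5**2)*(-16) = (-3 + 5 + 25)*(-16) = 27*(-16) = -432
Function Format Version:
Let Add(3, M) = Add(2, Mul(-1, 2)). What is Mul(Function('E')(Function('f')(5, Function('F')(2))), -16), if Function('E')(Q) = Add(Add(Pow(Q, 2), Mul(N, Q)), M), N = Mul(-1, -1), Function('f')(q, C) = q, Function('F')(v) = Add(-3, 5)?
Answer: -432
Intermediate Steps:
M = -3 (M = Add(-3, Add(2, Mul(-1, 2))) = Add(-3, Add(2, -2)) = Add(-3, 0) = -3)
Function('F')(v) = 2
N = 1
Function('E')(Q) = Add(-3, Q, Pow(Q, 2)) (Function('E')(Q) = Add(Add(Pow(Q, 2), Mul(1, Q)), -3) = Add(Add(Pow(Q, 2), Q), -3) = Add(Add(Q, Pow(Q, 2)), -3) = Add(-3, Q, Pow(Q, 2)))
Mul(Function('E')(Function('f')(5, Function('F')(2))), -16) = Mul(Add(-3, 5, Pow(5, 2)), -16) = Mul(Add(-3, 5, 25), -16) = Mul(27, -16) = -432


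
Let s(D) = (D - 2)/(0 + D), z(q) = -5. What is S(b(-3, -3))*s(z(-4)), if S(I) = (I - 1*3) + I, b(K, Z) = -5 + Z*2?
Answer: -35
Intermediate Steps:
s(D) = (-2 + D)/D
b(K, Z) = -5 + 2*Z
S(I) = -3 + 2*I (S(I) = (I - 3) + I = (-3 + I) + I = -3 + 2*I)
S(b(-3, -3))*s(z(-4)) = (-3 + 2*(-5 + 2*(-3)))*((-2 - 5)/(-5)) = (-3 + 2*(-5 - 6))*(-⅕*(-7)) = (-3 + 2*(-11))*(7/5) = (-3 - 22)*(7/5) = -25*7/5 = -35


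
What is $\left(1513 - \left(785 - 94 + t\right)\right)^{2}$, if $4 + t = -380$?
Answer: $1454436$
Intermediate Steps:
$t = -384$ ($t = -4 - 380 = -384$)
$\left(1513 - \left(785 - 94 + t\right)\right)^{2} = \left(1513 - \left(401 - 94\right)\right)^{2} = \left(1513 - 307\right)^{2} = 1206^{2} = 1454436$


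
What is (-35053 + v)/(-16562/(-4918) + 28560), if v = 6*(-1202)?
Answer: -103929635/70237321 ≈ -1.4797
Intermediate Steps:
v = -7212
(-35053 + v)/(-16562/(-4918) + 28560) = (-35053 - 7212)/(-16562/(-4918) + 28560) = -42265/(-16562*(-1/4918) + 28560) = -42265/(8281/2459 + 28560) = -42265/70237321/2459 = -42265*2459/70237321 = -103929635/70237321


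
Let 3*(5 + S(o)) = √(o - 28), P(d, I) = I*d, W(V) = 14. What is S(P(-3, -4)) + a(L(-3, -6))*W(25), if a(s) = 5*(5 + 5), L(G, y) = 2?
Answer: 695 + 4*I/3 ≈ 695.0 + 1.3333*I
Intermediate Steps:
a(s) = 50 (a(s) = 5*10 = 50)
S(o) = -5 + √(-28 + o)/3 (S(o) = -5 + √(o - 28)/3 = -5 + √(-28 + o)/3)
S(P(-3, -4)) + a(L(-3, -6))*W(25) = (-5 + √(-28 - 4*(-3))/3) + 50*14 = (-5 + √(-28 + 12)/3) + 700 = (-5 + √(-16)/3) + 700 = (-5 + (4*I)/3) + 700 = (-5 + 4*I/3) + 700 = 695 + 4*I/3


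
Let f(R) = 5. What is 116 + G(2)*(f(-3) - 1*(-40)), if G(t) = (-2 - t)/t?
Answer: 26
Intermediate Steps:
G(t) = (-2 - t)/t
116 + G(2)*(f(-3) - 1*(-40)) = 116 + ((-2 - 1*2)/2)*(5 - 1*(-40)) = 116 + ((-2 - 2)/2)*(5 + 40) = 116 + ((1/2)*(-4))*45 = 116 - 2*45 = 116 - 90 = 26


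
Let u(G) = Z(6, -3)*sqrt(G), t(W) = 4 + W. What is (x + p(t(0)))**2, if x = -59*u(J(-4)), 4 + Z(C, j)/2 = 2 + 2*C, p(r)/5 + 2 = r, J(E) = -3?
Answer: -4177100 - 23600*I*sqrt(3) ≈ -4.1771e+6 - 40876.0*I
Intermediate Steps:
p(r) = -10 + 5*r
Z(C, j) = -4 + 4*C (Z(C, j) = -8 + 2*(2 + 2*C) = -8 + (4 + 4*C) = -4 + 4*C)
u(G) = 20*sqrt(G) (u(G) = (-4 + 4*6)*sqrt(G) = (-4 + 24)*sqrt(G) = 20*sqrt(G))
x = -1180*I*sqrt(3) (x = -1180*sqrt(-3) = -1180*I*sqrt(3) ≈ -2043.8*I)
(x + p(t(0)))**2 = (-1180*I*sqrt(3) + (-10 + 5*(4 + 0)))**2 = (-1180*I*sqrt(3) + (-10 + 5*4))**2 = (-1180*I*sqrt(3) + (-10 + 20))**2 = (-1180*I*sqrt(3) + 10)**2 = (10 - 1180*I*sqrt(3))**2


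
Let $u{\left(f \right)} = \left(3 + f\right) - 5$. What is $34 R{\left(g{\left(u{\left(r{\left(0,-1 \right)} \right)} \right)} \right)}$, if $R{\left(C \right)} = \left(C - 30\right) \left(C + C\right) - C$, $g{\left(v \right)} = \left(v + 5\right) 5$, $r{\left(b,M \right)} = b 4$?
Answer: $-15810$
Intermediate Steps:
$r{\left(b,M \right)} = 4 b$
$u{\left(f \right)} = -2 + f$
$g{\left(v \right)} = 25 + 5 v$ ($g{\left(v \right)} = \left(5 + v\right) 5 = 25 + 5 v$)
$R{\left(C \right)} = - C + 2 C \left(-30 + C\right)$ ($R{\left(C \right)} = \left(-30 + C\right) 2 C - C = 2 C \left(-30 + C\right) - C = - C + 2 C \left(-30 + C\right)$)
$34 R{\left(g{\left(u{\left(r{\left(0,-1 \right)} \right)} \right)} \right)} = 34 \left(25 + 5 \left(-2 + 4 \cdot 0\right)\right) \left(-61 + 2 \left(25 + 5 \left(-2 + 4 \cdot 0\right)\right)\right) = 34 \left(25 + 5 \left(-2 + 0\right)\right) \left(-61 + 2 \left(25 + 5 \left(-2 + 0\right)\right)\right) = 34 \left(25 + 5 \left(-2\right)\right) \left(-61 + 2 \left(25 + 5 \left(-2\right)\right)\right) = 34 \left(25 - 10\right) \left(-61 + 2 \left(25 - 10\right)\right) = 34 \cdot 15 \left(-61 + 2 \cdot 15\right) = 34 \cdot 15 \left(-61 + 30\right) = 34 \cdot 15 \left(-31\right) = 34 \left(-465\right) = -15810$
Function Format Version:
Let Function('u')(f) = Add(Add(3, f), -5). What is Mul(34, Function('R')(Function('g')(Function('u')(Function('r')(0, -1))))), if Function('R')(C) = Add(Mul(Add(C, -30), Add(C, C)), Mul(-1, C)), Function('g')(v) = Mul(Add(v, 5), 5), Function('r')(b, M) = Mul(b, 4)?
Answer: -15810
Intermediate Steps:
Function('r')(b, M) = Mul(4, b)
Function('u')(f) = Add(-2, f)
Function('g')(v) = Add(25, Mul(5, v)) (Function('g')(v) = Mul(Add(5, v), 5) = Add(25, Mul(5, v)))
Function('R')(C) = Add(Mul(-1, C), Mul(2, C, Add(-30, C))) (Function('R')(C) = Add(Mul(Add(-30, C), Mul(2, C)), Mul(-1, C)) = Add(Mul(2, C, Add(-30, C)), Mul(-1, C)) = Add(Mul(-1, C), Mul(2, C, Add(-30, C))))
Mul(34, Function('R')(Function('g')(Function('u')(Function('r')(0, -1))))) = Mul(34, Mul(Add(25, Mul(5, Add(-2, Mul(4, 0)))), Add(-61, Mul(2, Add(25, Mul(5, Add(-2, Mul(4, 0)))))))) = Mul(34, Mul(Add(25, Mul(5, Add(-2, 0))), Add(-61, Mul(2, Add(25, Mul(5, Add(-2, 0))))))) = Mul(34, Mul(Add(25, Mul(5, -2)), Add(-61, Mul(2, Add(25, Mul(5, -2)))))) = Mul(34, Mul(Add(25, -10), Add(-61, Mul(2, Add(25, -10))))) = Mul(34, Mul(15, Add(-61, Mul(2, 15)))) = Mul(34, Mul(15, Add(-61, 30))) = Mul(34, Mul(15, -31)) = Mul(34, -465) = -15810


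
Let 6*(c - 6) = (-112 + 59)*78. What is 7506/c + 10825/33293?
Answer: -242503783/22739119 ≈ -10.665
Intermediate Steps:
c = -683 (c = 6 + ((-112 + 59)*78)/6 = 6 + (-53*78)/6 = 6 + (⅙)*(-4134) = 6 - 689 = -683)
7506/c + 10825/33293 = 7506/(-683) + 10825/33293 = 7506*(-1/683) + 10825*(1/33293) = -7506/683 + 10825/33293 = -242503783/22739119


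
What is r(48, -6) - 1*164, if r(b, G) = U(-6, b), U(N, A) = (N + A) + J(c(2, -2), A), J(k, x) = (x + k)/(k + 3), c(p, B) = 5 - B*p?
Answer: -469/4 ≈ -117.25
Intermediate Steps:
c(p, B) = 5 - B*p
J(k, x) = (k + x)/(3 + k)
U(N, A) = ¾ + N + 13*A/12 (U(N, A) = (N + A) + ((5 - 1*(-2)*2) + A)/(3 + (5 - 1*(-2)*2)) = (A + N) + ((5 + 4) + A)/(3 + (5 + 4)) = (A + N) + (9 + A)/(3 + 9) = (A + N) + (9 + A)/12 = (A + N) + (¾ + A/12) = ¾ + N + 13*A/12)
r(b, G) = -21/4 + 13*b/12 (r(b, G) = ¾ - 6 + 13*b/12 = -21/4 + 13*b/12)
r(48, -6) - 1*164 = (-21/4 + (13/12)*48) - 1*164 = (-21/4 + 52) - 164 = 187/4 - 164 = -469/4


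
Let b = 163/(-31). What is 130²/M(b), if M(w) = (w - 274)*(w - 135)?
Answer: 4060225/9410159 ≈ 0.43147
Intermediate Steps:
b = -163/31 (b = 163*(-1/31) = -163/31 ≈ -5.2581)
M(w) = (-274 + w)*(-135 + w)
130²/M(b) = 130²/(36990 + (-163/31)² - 409*(-163/31)) = 16900/(36990 + 26569/961 + 66667/31) = 16900/(37640636/961) = 16900*(961/37640636) = 4060225/9410159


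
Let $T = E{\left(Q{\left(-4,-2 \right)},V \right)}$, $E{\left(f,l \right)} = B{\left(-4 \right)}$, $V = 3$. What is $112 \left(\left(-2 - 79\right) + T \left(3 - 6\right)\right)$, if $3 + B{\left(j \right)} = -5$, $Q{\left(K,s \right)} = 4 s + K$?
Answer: $-6384$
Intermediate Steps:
$Q{\left(K,s \right)} = K + 4 s$
$B{\left(j \right)} = -8$ ($B{\left(j \right)} = -3 - 5 = -8$)
$E{\left(f,l \right)} = -8$
$T = -8$
$112 \left(\left(-2 - 79\right) + T \left(3 - 6\right)\right) = 112 \left(\left(-2 - 79\right) - 8 \left(3 - 6\right)\right) = 112 \left(\left(-2 - 79\right) - -24\right) = 112 \left(-81 + 24\right) = 112 \left(-57\right) = -6384$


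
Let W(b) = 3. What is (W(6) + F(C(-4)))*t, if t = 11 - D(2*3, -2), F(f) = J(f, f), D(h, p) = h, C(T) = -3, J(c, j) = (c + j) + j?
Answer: -30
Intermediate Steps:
J(c, j) = c + 2*j
F(f) = 3*f (F(f) = f + 2*f = 3*f)
t = 5 (t = 11 - 2*3 = 11 - 1*6 = 11 - 6 = 5)
(W(6) + F(C(-4)))*t = (3 + 3*(-3))*5 = (3 - 9)*5 = -6*5 = -30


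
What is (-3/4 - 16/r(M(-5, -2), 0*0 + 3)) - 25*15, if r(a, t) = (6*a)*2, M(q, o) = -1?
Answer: -4493/12 ≈ -374.42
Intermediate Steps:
r(a, t) = 12*a
(-3/4 - 16/r(M(-5, -2), 0*0 + 3)) - 25*15 = (-3/4 - 16/(12*(-1))) - 25*15 = (-3*1/4 - 16/(-12)) - 375 = (-3/4 - 16*(-1/12)) - 375 = (-3/4 + 4/3) - 375 = 7/12 - 375 = -4493/12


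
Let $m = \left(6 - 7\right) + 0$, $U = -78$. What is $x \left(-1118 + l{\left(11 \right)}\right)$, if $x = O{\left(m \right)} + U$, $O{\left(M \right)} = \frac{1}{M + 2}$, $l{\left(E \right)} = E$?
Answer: $85239$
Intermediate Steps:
$m = -1$ ($m = -1 + 0 = -1$)
$O{\left(M \right)} = \frac{1}{2 + M}$
$x = -77$ ($x = \frac{1}{2 - 1} - 78 = 1^{-1} - 78 = 1 - 78 = -77$)
$x \left(-1118 + l{\left(11 \right)}\right) = - 77 \left(-1118 + 11\right) = \left(-77\right) \left(-1107\right) = 85239$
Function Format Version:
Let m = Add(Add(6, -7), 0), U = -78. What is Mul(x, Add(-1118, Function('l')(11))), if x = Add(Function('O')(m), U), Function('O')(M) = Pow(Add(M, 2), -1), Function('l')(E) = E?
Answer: 85239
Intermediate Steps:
m = -1 (m = Add(-1, 0) = -1)
Function('O')(M) = Pow(Add(2, M), -1)
x = -77 (x = Add(Pow(Add(2, -1), -1), -78) = Add(Pow(1, -1), -78) = Add(1, -78) = -77)
Mul(x, Add(-1118, Function('l')(11))) = Mul(-77, Add(-1118, 11)) = Mul(-77, -1107) = 85239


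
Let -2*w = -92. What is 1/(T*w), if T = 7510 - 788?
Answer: 1/309212 ≈ 3.2340e-6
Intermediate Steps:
w = 46 (w = -1/2*(-92) = 46)
T = 6722
1/(T*w) = 1/(6722*46) = 1/309212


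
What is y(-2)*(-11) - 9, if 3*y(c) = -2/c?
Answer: -38/3 ≈ -12.667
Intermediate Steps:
y(c) = -2/(3*c) (y(c) = (-2/c)/3 = -2/(3*c))
y(-2)*(-11) - 9 = -⅔/(-2)*(-11) - 9 = -⅔*(-½)*(-11) - 9 = (⅓)*(-11) - 9 = -11/3 - 9 = -38/3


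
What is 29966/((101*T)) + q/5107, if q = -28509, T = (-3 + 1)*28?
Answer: -157141633/14442596 ≈ -10.880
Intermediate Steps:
T = -56 (T = -2*28 = -56)
29966/((101*T)) + q/5107 = 29966/((101*(-56))) - 28509/5107 = 29966/(-5656) - 28509*1/5107 = 29966*(-1/5656) - 28509/5107 = -14983/2828 - 28509/5107 = -157141633/14442596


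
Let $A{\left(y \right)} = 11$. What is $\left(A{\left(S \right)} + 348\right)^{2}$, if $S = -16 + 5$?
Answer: $128881$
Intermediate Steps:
$S = -11$
$\left(A{\left(S \right)} + 348\right)^{2} = \left(11 + 348\right)^{2} = 359^{2} = 128881$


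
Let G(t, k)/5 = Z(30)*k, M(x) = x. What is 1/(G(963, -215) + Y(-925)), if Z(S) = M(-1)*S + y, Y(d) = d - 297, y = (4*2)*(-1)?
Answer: 1/39628 ≈ 2.5235e-5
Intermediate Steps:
y = -8 (y = 8*(-1) = -8)
Y(d) = -297 + d
Z(S) = -8 - S (Z(S) = -S - 8 = -8 - S)
G(t, k) = -190*k (G(t, k) = 5*((-8 - 1*30)*k) = 5*((-8 - 30)*k) = 5*(-38*k) = -190*k)
1/(G(963, -215) + Y(-925)) = 1/(-190*(-215) + (-297 - 925)) = 1/(40850 - 1222) = 1/39628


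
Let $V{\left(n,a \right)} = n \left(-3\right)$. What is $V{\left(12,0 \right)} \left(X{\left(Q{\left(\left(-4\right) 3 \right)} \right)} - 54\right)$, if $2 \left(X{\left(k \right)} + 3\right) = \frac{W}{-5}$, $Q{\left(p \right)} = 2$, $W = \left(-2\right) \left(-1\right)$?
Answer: $\frac{10296}{5} \approx 2059.2$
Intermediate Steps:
$W = 2$
$V{\left(n,a \right)} = - 3 n$
$X{\left(k \right)} = - \frac{16}{5}$ ($X{\left(k \right)} = -3 + \frac{2 \frac{1}{-5}}{2} = -3 + \frac{2 \left(- \frac{1}{5}\right)}{2} = -3 + \frac{1}{2} \left(- \frac{2}{5}\right) = -3 - \frac{1}{5} = - \frac{16}{5}$)
$V{\left(12,0 \right)} \left(X{\left(Q{\left(\left(-4\right) 3 \right)} \right)} - 54\right) = \left(-3\right) 12 \left(- \frac{16}{5} - 54\right) = \left(-36\right) \left(- \frac{286}{5}\right) = \frac{10296}{5}$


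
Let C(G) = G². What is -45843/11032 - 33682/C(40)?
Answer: -3972577/157600 ≈ -25.207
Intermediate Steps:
-45843/11032 - 33682/C(40) = -45843/11032 - 33682/(40²) = -45843*1/11032 - 33682/1600 = -6549/1576 - 33682*1/1600 = -6549/1576 - 16841/800 = -3972577/157600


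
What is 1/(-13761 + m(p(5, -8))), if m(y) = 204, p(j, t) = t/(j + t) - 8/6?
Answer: -1/13557 ≈ -7.3763e-5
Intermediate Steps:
p(j, t) = -4/3 + t/(j + t) (p(j, t) = t/(j + t) - 8*⅙ = t/(j + t) - 4/3 = -4/3 + t/(j + t))
1/(-13761 + m(p(5, -8))) = 1/(-13761 + 204) = 1/(-13557) = -1/13557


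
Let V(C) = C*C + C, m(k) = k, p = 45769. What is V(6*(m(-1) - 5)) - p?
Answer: -44509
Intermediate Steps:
V(C) = C + C**2 (V(C) = C**2 + C = C + C**2)
V(6*(m(-1) - 5)) - p = (6*(-1 - 5))*(1 + 6*(-1 - 5)) - 1*45769 = (6*(-6))*(1 + 6*(-6)) - 45769 = -36*(1 - 36) - 45769 = -36*(-35) - 45769 = 1260 - 45769 = -44509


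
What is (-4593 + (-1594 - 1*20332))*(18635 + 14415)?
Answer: -876452950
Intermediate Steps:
(-4593 + (-1594 - 1*20332))*(18635 + 14415) = (-4593 + (-1594 - 20332))*33050 = (-4593 - 21926)*33050 = -26519*33050 = -876452950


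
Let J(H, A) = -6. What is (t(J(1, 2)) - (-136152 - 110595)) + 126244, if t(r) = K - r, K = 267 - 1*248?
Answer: 373016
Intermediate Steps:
K = 19 (K = 267 - 248 = 19)
t(r) = 19 - r
(t(J(1, 2)) - (-136152 - 110595)) + 126244 = ((19 - 1*(-6)) - (-136152 - 110595)) + 126244 = ((19 + 6) - 1*(-246747)) + 126244 = (25 + 246747) + 126244 = 246772 + 126244 = 373016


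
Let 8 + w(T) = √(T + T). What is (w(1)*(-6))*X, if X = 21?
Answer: 1008 - 126*√2 ≈ 829.81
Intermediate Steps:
w(T) = -8 + √2*√T (w(T) = -8 + √(T + T) = -8 + √(2*T) = -8 + √2*√T)
(w(1)*(-6))*X = ((-8 + √2*√1)*(-6))*21 = ((-8 + √2*1)*(-6))*21 = ((-8 + √2)*(-6))*21 = (48 - 6*√2)*21 = 1008 - 126*√2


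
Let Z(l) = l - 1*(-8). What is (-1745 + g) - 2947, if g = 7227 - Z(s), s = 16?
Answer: 2511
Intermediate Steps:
Z(l) = 8 + l (Z(l) = l + 8 = 8 + l)
g = 7203 (g = 7227 - (8 + 16) = 7227 - 1*24 = 7227 - 24 = 7203)
(-1745 + g) - 2947 = (-1745 + 7203) - 2947 = 5458 - 2947 = 2511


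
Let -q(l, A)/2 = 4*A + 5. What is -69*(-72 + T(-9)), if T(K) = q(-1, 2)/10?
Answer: 25737/5 ≈ 5147.4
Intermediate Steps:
q(l, A) = -10 - 8*A (q(l, A) = -2*(4*A + 5) = -2*(5 + 4*A) = -10 - 8*A)
T(K) = -13/5 (T(K) = (-10 - 8*2)/10 = (-10 - 16)*(⅒) = -26*⅒ = -13/5)
-69*(-72 + T(-9)) = -69*(-72 - 13/5) = -69*(-373/5) = 25737/5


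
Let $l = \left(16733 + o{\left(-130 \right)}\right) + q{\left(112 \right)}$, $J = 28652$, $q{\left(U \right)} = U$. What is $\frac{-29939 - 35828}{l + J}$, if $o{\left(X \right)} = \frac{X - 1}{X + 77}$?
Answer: $- \frac{3485651}{2411472} \approx -1.4454$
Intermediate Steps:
$o{\left(X \right)} = \frac{-1 + X}{77 + X}$
$l = \frac{892916}{53}$ ($l = \left(16733 + \frac{-1 - 130}{77 - 130}\right) + 112 = \left(16733 + \frac{1}{-53} \left(-131\right)\right) + 112 = \left(16733 - - \frac{131}{53}\right) + 112 = \left(16733 + \frac{131}{53}\right) + 112 = \frac{886980}{53} + 112 = \frac{892916}{53} \approx 16847.0$)
$\frac{-29939 - 35828}{l + J} = \frac{-29939 - 35828}{\frac{892916}{53} + 28652} = - \frac{65767}{\frac{2411472}{53}} = \left(-65767\right) \frac{53}{2411472} = - \frac{3485651}{2411472}$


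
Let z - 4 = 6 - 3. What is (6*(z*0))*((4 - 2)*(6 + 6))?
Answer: 0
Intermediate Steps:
z = 7 (z = 4 + (6 - 3) = 4 + 3 = 7)
(6*(z*0))*((4 - 2)*(6 + 6)) = (6*(7*0))*((4 - 2)*(6 + 6)) = (6*0)*(2*12) = 0*24 = 0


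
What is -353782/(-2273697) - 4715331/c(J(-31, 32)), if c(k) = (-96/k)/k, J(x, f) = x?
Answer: 3434368619556833/72758304 ≈ 4.7202e+7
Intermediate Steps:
c(k) = -96/k²
-353782/(-2273697) - 4715331/c(J(-31, 32)) = -353782/(-2273697) - 4715331/((-96/(-31)²)) = -353782*(-1/2273697) - 4715331/((-96*1/961)) = 353782/2273697 - 4715331/(-96/961) = 353782/2273697 - 4715331*(-961/96) = 353782/2273697 + 1510477697/32 = 3434368619556833/72758304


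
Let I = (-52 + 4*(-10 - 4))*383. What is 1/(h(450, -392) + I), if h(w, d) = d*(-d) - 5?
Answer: -1/195033 ≈ -5.1273e-6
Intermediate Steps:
h(w, d) = -5 - d² (h(w, d) = -d² - 5 = -5 - d²)
I = -41364 (I = (-52 + 4*(-14))*383 = (-52 - 56)*383 = -108*383 = -41364)
1/(h(450, -392) + I) = 1/((-5 - 1*(-392)²) - 41364) = 1/((-5 - 1*153664) - 41364) = 1/((-5 - 153664) - 41364) = 1/(-153669 - 41364) = 1/(-195033) = -1/195033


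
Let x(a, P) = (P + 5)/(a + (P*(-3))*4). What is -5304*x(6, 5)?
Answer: 8840/9 ≈ 982.22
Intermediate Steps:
x(a, P) = (5 + P)/(a - 12*P) (x(a, P) = (5 + P)/(a - 3*P*4) = (5 + P)/(a - 12*P))
-5304*x(6, 5) = -5304*(5 + 5)/(6 - 12*5) = -5304*10/(6 - 60) = -5304*10/(-54) = -(-884)*10/9 = -5304*(-5/27) = 8840/9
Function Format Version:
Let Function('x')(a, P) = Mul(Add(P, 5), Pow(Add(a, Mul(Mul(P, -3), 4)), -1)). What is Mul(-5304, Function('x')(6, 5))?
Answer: Rational(8840, 9) ≈ 982.22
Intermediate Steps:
Function('x')(a, P) = Mul(Pow(Add(a, Mul(-12, P)), -1), Add(5, P)) (Function('x')(a, P) = Mul(Add(5, P), Pow(Add(a, Mul(Mul(-3, P), 4)), -1)) = Mul(Add(5, P), Pow(Add(a, Mul(-12, P)), -1)) = Mul(Pow(Add(a, Mul(-12, P)), -1), Add(5, P)))
Mul(-5304, Function('x')(6, 5)) = Mul(-5304, Mul(Pow(Add(6, Mul(-12, 5)), -1), Add(5, 5))) = Mul(-5304, Mul(Pow(Add(6, -60), -1), 10)) = Mul(-5304, Mul(Pow(-54, -1), 10)) = Mul(-5304, Mul(Rational(-1, 54), 10)) = Mul(-5304, Rational(-5, 27)) = Rational(8840, 9)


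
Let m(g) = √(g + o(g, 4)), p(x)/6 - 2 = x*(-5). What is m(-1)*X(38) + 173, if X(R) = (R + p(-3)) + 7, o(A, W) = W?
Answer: 173 + 147*√3 ≈ 427.61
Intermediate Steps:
p(x) = 12 - 30*x (p(x) = 12 + 6*(x*(-5)) = 12 + 6*(-5*x) = 12 - 30*x)
m(g) = √(4 + g) (m(g) = √(g + 4) = √(4 + g))
X(R) = 109 + R (X(R) = (R + (12 - 30*(-3))) + 7 = (R + (12 + 90)) + 7 = (R + 102) + 7 = (102 + R) + 7 = 109 + R)
m(-1)*X(38) + 173 = √(4 - 1)*(109 + 38) + 173 = √3*147 + 173 = 147*√3 + 173 = 173 + 147*√3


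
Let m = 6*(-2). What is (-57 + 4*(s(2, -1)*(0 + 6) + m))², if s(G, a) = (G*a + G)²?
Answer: 11025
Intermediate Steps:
s(G, a) = (G + G*a)²
m = -12
(-57 + 4*(s(2, -1)*(0 + 6) + m))² = (-57 + 4*((2²*(1 - 1)²)*(0 + 6) - 12))² = (-57 + 4*((4*0²)*6 - 12))² = (-57 + 4*((4*0)*6 - 12))² = (-57 + 4*(0*6 - 12))² = (-57 + 4*(0 - 12))² = (-57 + 4*(-12))² = (-57 - 48)² = (-105)² = 11025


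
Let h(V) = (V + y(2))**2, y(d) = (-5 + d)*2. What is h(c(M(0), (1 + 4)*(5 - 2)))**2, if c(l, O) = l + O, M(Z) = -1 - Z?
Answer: 4096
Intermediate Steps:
y(d) = -10 + 2*d
c(l, O) = O + l
h(V) = (-6 + V)**2 (h(V) = (V + (-10 + 2*2))**2 = (V + (-10 + 4))**2 = (V - 6)**2 = (-6 + V)**2)
h(c(M(0), (1 + 4)*(5 - 2)))**2 = ((-6 + ((1 + 4)*(5 - 2) + (-1 - 1*0)))**2)**2 = ((-6 + (5*3 + (-1 + 0)))**2)**2 = ((-6 + (15 - 1))**2)**2 = ((-6 + 14)**2)**2 = (8**2)**2 = 64**2 = 4096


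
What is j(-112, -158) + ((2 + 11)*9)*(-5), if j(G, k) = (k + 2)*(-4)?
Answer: 39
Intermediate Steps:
j(G, k) = -8 - 4*k (j(G, k) = (2 + k)*(-4) = -8 - 4*k)
j(-112, -158) + ((2 + 11)*9)*(-5) = (-8 - 4*(-158)) + ((2 + 11)*9)*(-5) = (-8 + 632) + (13*9)*(-5) = 624 + 117*(-5) = 624 - 585 = 39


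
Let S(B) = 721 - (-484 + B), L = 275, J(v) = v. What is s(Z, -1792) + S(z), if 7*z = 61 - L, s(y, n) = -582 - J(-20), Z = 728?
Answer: 4715/7 ≈ 673.57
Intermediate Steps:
s(y, n) = -562 (s(y, n) = -582 - 1*(-20) = -582 + 20 = -562)
z = -214/7 (z = (61 - 1*275)/7 = (61 - 275)/7 = (⅐)*(-214) = -214/7 ≈ -30.571)
S(B) = 1205 - B (S(B) = 721 + (484 - B) = 1205 - B)
s(Z, -1792) + S(z) = -562 + (1205 - 1*(-214/7)) = -562 + (1205 + 214/7) = -562 + 8649/7 = 4715/7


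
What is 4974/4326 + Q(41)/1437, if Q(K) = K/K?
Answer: 1191994/1036077 ≈ 1.1505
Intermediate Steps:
Q(K) = 1
4974/4326 + Q(41)/1437 = 4974/4326 + 1/1437 = 4974*(1/4326) + 1*(1/1437) = 829/721 + 1/1437 = 1191994/1036077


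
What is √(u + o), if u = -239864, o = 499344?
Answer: 2*√64870 ≈ 509.39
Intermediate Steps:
√(u + o) = √(-239864 + 499344) = √259480 = 2*√64870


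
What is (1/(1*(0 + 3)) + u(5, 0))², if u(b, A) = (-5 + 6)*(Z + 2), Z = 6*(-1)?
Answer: 121/9 ≈ 13.444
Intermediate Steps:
Z = -6
u(b, A) = -4 (u(b, A) = (-5 + 6)*(-6 + 2) = 1*(-4) = -4)
(1/(1*(0 + 3)) + u(5, 0))² = (1/(1*(0 + 3)) - 4)² = (1/(1*3) - 4)² = (1/3 - 4)² = (⅓ - 4)² = (-11/3)² = 121/9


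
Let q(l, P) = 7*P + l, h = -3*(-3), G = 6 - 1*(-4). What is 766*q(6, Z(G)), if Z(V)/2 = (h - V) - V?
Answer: -113368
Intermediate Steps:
G = 10 (G = 6 + 4 = 10)
h = 9
Z(V) = 18 - 4*V (Z(V) = 2*((9 - V) - V) = 2*(9 - 2*V) = 18 - 4*V)
q(l, P) = l + 7*P
766*q(6, Z(G)) = 766*(6 + 7*(18 - 4*10)) = 766*(6 + 7*(18 - 40)) = 766*(6 + 7*(-22)) = 766*(6 - 154) = 766*(-148) = -113368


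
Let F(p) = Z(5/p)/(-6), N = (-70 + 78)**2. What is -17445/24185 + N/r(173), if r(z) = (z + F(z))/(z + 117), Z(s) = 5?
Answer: 535044183/4996621 ≈ 107.08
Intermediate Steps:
N = 64 (N = 8**2 = 64)
F(p) = -5/6 (F(p) = 5/(-6) = 5*(-1/6) = -5/6)
r(z) = (-5/6 + z)/(117 + z) (r(z) = (z - 5/6)/(z + 117) = (-5/6 + z)/(117 + z))
-17445/24185 + N/r(173) = -17445/24185 + 64/(((-5/6 + 173)/(117 + 173))) = -17445*1/24185 + 64/(((1033/6)/290)) = -3489/4837 + 64/(((1/290)*(1033/6))) = -3489/4837 + 64/(1033/1740) = -3489/4837 + 64*(1740/1033) = -3489/4837 + 111360/1033 = 535044183/4996621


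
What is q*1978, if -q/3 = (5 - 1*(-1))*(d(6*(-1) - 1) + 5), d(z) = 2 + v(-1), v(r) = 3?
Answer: -356040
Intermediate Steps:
d(z) = 5 (d(z) = 2 + 3 = 5)
q = -180 (q = -3*(5 - 1*(-1))*(5 + 5) = -3*(5 + 1)*10 = -18*10 = -3*60 = -180)
q*1978 = -180*1978 = -356040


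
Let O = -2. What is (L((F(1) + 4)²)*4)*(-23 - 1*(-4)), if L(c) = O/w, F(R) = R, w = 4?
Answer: 38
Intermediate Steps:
L(c) = -½ (L(c) = -2/4 = -2*¼ = -½)
(L((F(1) + 4)²)*4)*(-23 - 1*(-4)) = (-½*4)*(-23 - 1*(-4)) = -2*(-23 + 4) = -2*(-19) = 38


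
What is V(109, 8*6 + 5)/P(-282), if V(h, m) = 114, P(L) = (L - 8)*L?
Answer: 19/13630 ≈ 0.0013940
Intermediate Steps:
P(L) = L*(-8 + L) (P(L) = (-8 + L)*L = L*(-8 + L))
V(109, 8*6 + 5)/P(-282) = 114/((-282*(-8 - 282))) = 114/((-282*(-290))) = 114/81780 = 114*(1/81780) = 19/13630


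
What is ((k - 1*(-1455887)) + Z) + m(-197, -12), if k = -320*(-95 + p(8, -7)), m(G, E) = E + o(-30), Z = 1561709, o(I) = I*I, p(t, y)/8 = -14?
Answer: 3084724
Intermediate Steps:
p(t, y) = -112 (p(t, y) = 8*(-14) = -112)
o(I) = I**2
m(G, E) = 900 + E (m(G, E) = E + (-30)**2 = E + 900 = 900 + E)
k = 66240 (k = -320*(-95 - 112) = -320*(-207) = 66240)
((k - 1*(-1455887)) + Z) + m(-197, -12) = ((66240 - 1*(-1455887)) + 1561709) + (900 - 12) = ((66240 + 1455887) + 1561709) + 888 = (1522127 + 1561709) + 888 = 3083836 + 888 = 3084724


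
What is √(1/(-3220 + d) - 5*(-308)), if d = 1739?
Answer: √3377774459/1481 ≈ 39.243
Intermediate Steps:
√(1/(-3220 + d) - 5*(-308)) = √(1/(-3220 + 1739) - 5*(-308)) = √(1/(-1481) + 1540) = √(-1/1481 + 1540) = √(2280739/1481) = √3377774459/1481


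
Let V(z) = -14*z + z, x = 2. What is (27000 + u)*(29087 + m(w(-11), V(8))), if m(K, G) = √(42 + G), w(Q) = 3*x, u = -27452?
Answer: -13147324 - 452*I*√62 ≈ -1.3147e+7 - 3559.1*I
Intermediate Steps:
w(Q) = 6 (w(Q) = 3*2 = 6)
V(z) = -13*z
(27000 + u)*(29087 + m(w(-11), V(8))) = (27000 - 27452)*(29087 + √(42 - 13*8)) = -452*(29087 + √(42 - 104)) = -452*(29087 + √(-62)) = -452*(29087 + I*√62) = -13147324 - 452*I*√62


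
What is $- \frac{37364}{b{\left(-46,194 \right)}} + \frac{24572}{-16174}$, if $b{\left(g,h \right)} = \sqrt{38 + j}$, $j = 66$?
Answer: $- \frac{12286}{8087} - \frac{9341 \sqrt{26}}{13} \approx -3665.4$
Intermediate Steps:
$b{\left(g,h \right)} = 2 \sqrt{26}$ ($b{\left(g,h \right)} = \sqrt{38 + 66} = \sqrt{104} = 2 \sqrt{26}$)
$- \frac{37364}{b{\left(-46,194 \right)}} + \frac{24572}{-16174} = - \frac{37364}{2 \sqrt{26}} + \frac{24572}{-16174} = - 37364 \frac{\sqrt{26}}{52} + 24572 \left(- \frac{1}{16174}\right) = - \frac{9341 \sqrt{26}}{13} - \frac{12286}{8087} = - \frac{12286}{8087} - \frac{9341 \sqrt{26}}{13}$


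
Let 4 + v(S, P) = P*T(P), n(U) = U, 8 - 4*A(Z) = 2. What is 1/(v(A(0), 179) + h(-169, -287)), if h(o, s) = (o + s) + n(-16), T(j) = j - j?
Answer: -1/476 ≈ -0.0021008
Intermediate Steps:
T(j) = 0
A(Z) = 3/2 (A(Z) = 2 - ¼*2 = 2 - ½ = 3/2)
h(o, s) = -16 + o + s (h(o, s) = (o + s) - 16 = -16 + o + s)
v(S, P) = -4 (v(S, P) = -4 + P*0 = -4 + 0 = -4)
1/(v(A(0), 179) + h(-169, -287)) = 1/(-4 + (-16 - 169 - 287)) = 1/(-4 - 472) = 1/(-476) = -1/476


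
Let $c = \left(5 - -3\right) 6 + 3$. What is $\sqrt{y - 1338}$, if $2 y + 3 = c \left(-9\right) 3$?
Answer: $26 i \sqrt{3} \approx 45.033 i$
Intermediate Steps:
$c = 51$ ($c = \left(5 + 3\right) 6 + 3 = 8 \cdot 6 + 3 = 48 + 3 = 51$)
$y = -690$ ($y = - \frac{3}{2} + \frac{51 \left(-9\right) 3}{2} = - \frac{3}{2} + \frac{\left(-459\right) 3}{2} = - \frac{3}{2} + \frac{1}{2} \left(-1377\right) = - \frac{3}{2} - \frac{1377}{2} = -690$)
$\sqrt{y - 1338} = \sqrt{-690 - 1338} = \sqrt{-2028} = 26 i \sqrt{3}$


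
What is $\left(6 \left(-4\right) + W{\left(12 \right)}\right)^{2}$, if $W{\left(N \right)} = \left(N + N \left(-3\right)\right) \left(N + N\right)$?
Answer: $360000$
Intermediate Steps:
$W{\left(N \right)} = - 4 N^{2}$ ($W{\left(N \right)} = \left(N - 3 N\right) 2 N = - 2 N 2 N = - 4 N^{2}$)
$\left(6 \left(-4\right) + W{\left(12 \right)}\right)^{2} = \left(6 \left(-4\right) - 4 \cdot 12^{2}\right)^{2} = \left(-24 - 576\right)^{2} = \left(-600\right)^{2} = 360000$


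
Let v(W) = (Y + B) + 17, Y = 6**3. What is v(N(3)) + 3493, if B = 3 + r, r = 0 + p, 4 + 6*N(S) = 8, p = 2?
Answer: 3731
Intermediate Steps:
N(S) = 2/3 (N(S) = -2/3 + (1/6)*8 = -2/3 + 4/3 = 2/3)
Y = 216
r = 2 (r = 0 + 2 = 2)
B = 5 (B = 3 + 2 = 5)
v(W) = 238 (v(W) = (216 + 5) + 17 = 221 + 17 = 238)
v(N(3)) + 3493 = 238 + 3493 = 3731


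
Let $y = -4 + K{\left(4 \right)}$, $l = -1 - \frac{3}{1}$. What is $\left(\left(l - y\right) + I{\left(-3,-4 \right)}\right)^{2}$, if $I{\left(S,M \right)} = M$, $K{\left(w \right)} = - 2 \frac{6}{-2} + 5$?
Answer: $225$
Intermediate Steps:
$K{\left(w \right)} = 11$ ($K{\left(w \right)} = - 2 \cdot 6 \left(- \frac{1}{2}\right) + 5 = \left(-2\right) \left(-3\right) + 5 = 6 + 5 = 11$)
$l = -4$ ($l = -1 - 3 \cdot 1 = -1 - 3 = -4$)
$y = 7$ ($y = -4 + 11 = 7$)
$\left(\left(l - y\right) + I{\left(-3,-4 \right)}\right)^{2} = \left(\left(-4 - 7\right) - 4\right)^{2} = \left(-11 - 4\right)^{2} = \left(-15\right)^{2} = 225$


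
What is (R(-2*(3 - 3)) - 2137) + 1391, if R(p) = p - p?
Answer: -746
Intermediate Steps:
R(p) = 0
(R(-2*(3 - 3)) - 2137) + 1391 = (0 - 2137) + 1391 = -2137 + 1391 = -746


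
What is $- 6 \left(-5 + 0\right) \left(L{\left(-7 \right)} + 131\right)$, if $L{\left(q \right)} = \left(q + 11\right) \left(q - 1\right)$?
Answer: $2970$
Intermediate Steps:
$L{\left(q \right)} = \left(-1 + q\right) \left(11 + q\right)$ ($L{\left(q \right)} = \left(11 + q\right) \left(-1 + q\right) = \left(-1 + q\right) \left(11 + q\right)$)
$- 6 \left(-5 + 0\right) \left(L{\left(-7 \right)} + 131\right) = - 6 \left(-5 + 0\right) \left(\left(-11 + \left(-7\right)^{2} + 10 \left(-7\right)\right) + 131\right) = \left(-6\right) \left(-5\right) \left(\left(-11 + 49 - 70\right) + 131\right) = 30 \left(-32 + 131\right) = 30 \cdot 99 = 2970$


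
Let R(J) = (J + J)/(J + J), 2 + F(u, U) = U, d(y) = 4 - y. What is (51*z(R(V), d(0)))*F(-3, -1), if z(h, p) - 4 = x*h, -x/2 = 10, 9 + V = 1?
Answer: 2448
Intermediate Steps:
F(u, U) = -2 + U
V = -8 (V = -9 + 1 = -8)
R(J) = 1 (R(J) = (2*J)/((2*J)) = (2*J)*(1/(2*J)) = 1)
x = -20 (x = -2*10 = -20)
z(h, p) = 4 - 20*h
(51*z(R(V), d(0)))*F(-3, -1) = (51*(4 - 20*1))*(-2 - 1) = (51*(4 - 20))*(-3) = (51*(-16))*(-3) = -816*(-3) = 2448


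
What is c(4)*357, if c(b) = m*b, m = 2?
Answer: 2856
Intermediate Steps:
c(b) = 2*b
c(4)*357 = (2*4)*357 = 8*357 = 2856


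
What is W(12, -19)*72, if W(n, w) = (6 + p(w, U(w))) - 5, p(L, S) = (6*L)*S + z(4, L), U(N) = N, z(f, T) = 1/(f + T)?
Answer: 780096/5 ≈ 1.5602e+5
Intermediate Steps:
z(f, T) = 1/(T + f)
p(L, S) = 1/(4 + L) + 6*L*S (p(L, S) = (6*L)*S + 1/(L + 4) = 6*L*S + 1/(4 + L) = 1/(4 + L) + 6*L*S)
W(n, w) = 1 + (1 + 6*w**2*(4 + w))/(4 + w) (W(n, w) = (6 + (1 + 6*w*w*(4 + w))/(4 + w)) - 5 = (6 + (1 + 6*w**2*(4 + w))/(4 + w)) - 5 = 1 + (1 + 6*w**2*(4 + w))/(4 + w))
W(12, -19)*72 = ((1 + (1 + 6*(-19)**2)*(4 - 19))/(4 - 19))*72 = ((1 + (1 + 6*361)*(-15))/(-15))*72 = -(1 + (1 + 2166)*(-15))/15*72 = -(1 + 2167*(-15))/15*72 = -(1 - 32505)/15*72 = -1/15*(-32504)*72 = (32504/15)*72 = 780096/5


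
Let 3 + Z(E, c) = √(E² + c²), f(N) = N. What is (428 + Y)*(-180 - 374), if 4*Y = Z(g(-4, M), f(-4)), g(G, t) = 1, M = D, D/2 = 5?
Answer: -473393/2 - 277*√17/2 ≈ -2.3727e+5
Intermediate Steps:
D = 10 (D = 2*5 = 10)
M = 10
Z(E, c) = -3 + √(E² + c²)
Y = -¾ + √17/4 (Y = (-3 + √(1² + (-4)²))/4 = (-3 + √(1 + 16))/4 = (-3 + √17)/4 = -¾ + √17/4 ≈ 0.28078)
(428 + Y)*(-180 - 374) = (428 + (-¾ + √17/4))*(-180 - 374) = (1709/4 + √17/4)*(-554) = -473393/2 - 277*√17/2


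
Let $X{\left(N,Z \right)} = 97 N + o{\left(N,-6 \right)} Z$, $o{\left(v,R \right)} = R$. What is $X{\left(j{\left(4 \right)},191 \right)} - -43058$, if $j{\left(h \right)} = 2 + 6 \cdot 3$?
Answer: $43852$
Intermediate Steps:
$j{\left(h \right)} = 20$ ($j{\left(h \right)} = 2 + 18 = 20$)
$X{\left(N,Z \right)} = - 6 Z + 97 N$ ($X{\left(N,Z \right)} = 97 N - 6 Z = - 6 Z + 97 N$)
$X{\left(j{\left(4 \right)},191 \right)} - -43058 = \left(\left(-6\right) 191 + 97 \cdot 20\right) - -43058 = \left(-1146 + 1940\right) + 43058 = 794 + 43058 = 43852$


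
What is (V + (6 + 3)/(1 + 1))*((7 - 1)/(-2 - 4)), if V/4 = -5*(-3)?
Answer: -129/2 ≈ -64.500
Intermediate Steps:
V = 60 (V = 4*(-5*(-3)) = 4*15 = 60)
(V + (6 + 3)/(1 + 1))*((7 - 1)/(-2 - 4)) = (60 + (6 + 3)/(1 + 1))*((7 - 1)/(-2 - 4)) = (60 + 9/2)*(6/(-6)) = (60 + 9*(½))*(6*(-⅙)) = (60 + 9/2)*(-1) = (129/2)*(-1) = -129/2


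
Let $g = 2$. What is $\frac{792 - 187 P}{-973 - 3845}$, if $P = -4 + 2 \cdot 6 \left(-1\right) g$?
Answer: $- \frac{274}{219} \approx -1.2511$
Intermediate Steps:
$P = -28$ ($P = -4 + 2 \cdot 6 \left(-1\right) 2 = -4 + 12 \left(-1\right) 2 = -4 - 24 = -28$)
$\frac{792 - 187 P}{-973 - 3845} = \frac{792 - -5236}{-973 - 3845} = \frac{792 + 5236}{-4818} = 6028 \left(- \frac{1}{4818}\right) = - \frac{274}{219}$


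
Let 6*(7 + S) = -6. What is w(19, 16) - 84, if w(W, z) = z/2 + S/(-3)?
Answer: -220/3 ≈ -73.333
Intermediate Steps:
S = -8 (S = -7 + (⅙)*(-6) = -7 - 1 = -8)
w(W, z) = 8/3 + z/2 (w(W, z) = z/2 - 8/(-3) = z*(½) - 8*(-⅓) = z/2 + 8/3 = 8/3 + z/2)
w(19, 16) - 84 = (8/3 + (½)*16) - 84 = (8/3 + 8) - 84 = 32/3 - 84 = -220/3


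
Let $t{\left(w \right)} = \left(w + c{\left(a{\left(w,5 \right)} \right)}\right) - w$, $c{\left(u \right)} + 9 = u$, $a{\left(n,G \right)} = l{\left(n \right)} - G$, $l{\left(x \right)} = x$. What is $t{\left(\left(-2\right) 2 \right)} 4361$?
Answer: $-78498$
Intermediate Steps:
$a{\left(n,G \right)} = n - G$
$c{\left(u \right)} = -9 + u$
$t{\left(w \right)} = -14 + w$ ($t{\left(w \right)} = \left(w + \left(-9 + \left(w - 5\right)\right)\right) - w = \left(w + \left(-9 + \left(-5 + w\right)\right)\right) - w = \left(w + \left(-14 + w\right)\right) - w = \left(-14 + 2 w\right) - w = -14 + w$)
$t{\left(\left(-2\right) 2 \right)} 4361 = \left(-14 - 4\right) 4361 = \left(-18\right) 4361 = -78498$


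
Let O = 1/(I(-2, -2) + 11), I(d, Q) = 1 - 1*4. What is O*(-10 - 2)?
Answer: -3/2 ≈ -1.5000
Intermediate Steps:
I(d, Q) = -3 (I(d, Q) = 1 - 4 = -3)
O = 1/8 (O = 1/(-3 + 11) = 1/8 ≈ 0.12500)
O*(-10 - 2) = (-10 - 2)/8 = (1/8)*(-12) = -3/2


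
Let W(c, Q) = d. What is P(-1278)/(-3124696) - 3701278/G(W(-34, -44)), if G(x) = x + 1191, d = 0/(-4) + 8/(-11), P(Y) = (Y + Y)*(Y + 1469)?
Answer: -31803165556535/10227911182 ≈ -3109.4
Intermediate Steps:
P(Y) = 2*Y*(1469 + Y) (P(Y) = (2*Y)*(1469 + Y) = 2*Y*(1469 + Y))
d = -8/11 (d = 0*(-¼) + 8*(-1/11) = 0 - 8/11 = -8/11 ≈ -0.72727)
W(c, Q) = -8/11
G(x) = 1191 + x
P(-1278)/(-3124696) - 3701278/G(W(-34, -44)) = (2*(-1278)*(1469 - 1278))/(-3124696) - 3701278/(1191 - 8/11) = (2*(-1278)*191)*(-1/3124696) - 3701278/13093/11 = -488196*(-1/3124696) - 3701278*11/13093 = 122049/781174 - 40714058/13093 = -31803165556535/10227911182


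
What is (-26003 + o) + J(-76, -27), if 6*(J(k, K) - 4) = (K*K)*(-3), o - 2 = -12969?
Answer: -78661/2 ≈ -39331.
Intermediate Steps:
o = -12967 (o = 2 - 12969 = -12967)
J(k, K) = 4 - K**2/2 (J(k, K) = 4 + ((K*K)*(-3))/6 = 4 + (K**2*(-3))/6 = 4 + (-3*K**2)/6 = 4 - K**2/2)
(-26003 + o) + J(-76, -27) = (-26003 - 12967) + (4 - 1/2*(-27)**2) = -38970 + (4 - 1/2*729) = -38970 + (4 - 729/2) = -38970 - 721/2 = -78661/2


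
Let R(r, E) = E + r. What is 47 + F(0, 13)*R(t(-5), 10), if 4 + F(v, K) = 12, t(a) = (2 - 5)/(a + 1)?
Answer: 133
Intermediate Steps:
t(a) = -3/(1 + a)
F(v, K) = 8 (F(v, K) = -4 + 12 = 8)
47 + F(0, 13)*R(t(-5), 10) = 47 + 8*(10 - 3/(1 - 5)) = 47 + 8*(10 - 3/(-4)) = 47 + 8*(10 - 3*(-1/4)) = 47 + 8*(10 + 3/4) = 47 + 8*(43/4) = 47 + 86 = 133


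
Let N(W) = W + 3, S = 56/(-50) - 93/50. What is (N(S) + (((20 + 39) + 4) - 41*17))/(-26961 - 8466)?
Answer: 31699/1771350 ≈ 0.017895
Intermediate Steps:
S = -149/50 (S = 56*(-1/50) - 93*1/50 = -28/25 - 93/50 = -149/50 ≈ -2.9800)
N(W) = 3 + W
(N(S) + (((20 + 39) + 4) - 41*17))/(-26961 - 8466) = ((3 - 149/50) + (((20 + 39) + 4) - 41*17))/(-26961 - 8466) = (1/50 + ((59 + 4) - 697))/(-35427) = (1/50 + (63 - 697))*(-1/35427) = (1/50 - 634)*(-1/35427) = -31699/50*(-1/35427) = 31699/1771350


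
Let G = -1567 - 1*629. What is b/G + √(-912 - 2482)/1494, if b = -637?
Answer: 637/2196 + I*√3394/1494 ≈ 0.29007 + 0.038995*I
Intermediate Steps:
G = -2196 (G = -1567 - 629 = -2196)
b/G + √(-912 - 2482)/1494 = -637/(-2196) + √(-912 - 2482)/1494 = -637*(-1/2196) + √(-3394)*(1/1494) = 637/2196 + (I*√3394)*(1/1494) = 637/2196 + I*√3394/1494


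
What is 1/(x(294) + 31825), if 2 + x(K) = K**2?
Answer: 1/118259 ≈ 8.4560e-6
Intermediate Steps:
x(K) = -2 + K**2
1/(x(294) + 31825) = 1/((-2 + 294**2) + 31825) = 1/((-2 + 86436) + 31825) = 1/(86434 + 31825) = 1/118259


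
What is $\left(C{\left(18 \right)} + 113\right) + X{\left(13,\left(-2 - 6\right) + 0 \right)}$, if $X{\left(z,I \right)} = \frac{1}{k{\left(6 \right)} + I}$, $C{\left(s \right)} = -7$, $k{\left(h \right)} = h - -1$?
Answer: $105$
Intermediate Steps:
$k{\left(h \right)} = 1 + h$ ($k{\left(h \right)} = h + 1 = 1 + h$)
$X{\left(z,I \right)} = \frac{1}{7 + I}$ ($X{\left(z,I \right)} = \frac{1}{\left(1 + 6\right) + I} = \frac{1}{7 + I}$)
$\left(C{\left(18 \right)} + 113\right) + X{\left(13,\left(-2 - 6\right) + 0 \right)} = \left(-7 + 113\right) + \frac{1}{7 + \left(\left(-2 - 6\right) + 0\right)} = 106 + \frac{1}{7 + \left(-8 + 0\right)} = 106 + \frac{1}{7 - 8} = 106 + \frac{1}{-1} = 106 - 1 = 105$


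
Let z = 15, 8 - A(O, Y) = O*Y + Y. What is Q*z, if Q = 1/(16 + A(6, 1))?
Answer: 15/17 ≈ 0.88235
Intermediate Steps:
A(O, Y) = 8 - Y - O*Y (A(O, Y) = 8 - (O*Y + Y) = 8 - (Y + O*Y) = 8 + (-Y - O*Y) = 8 - Y - O*Y)
Q = 1/17 (Q = 1/(16 + (8 - 1*1 - 1*6*1)) = 1/(16 + (8 - 1 - 6)) = 1/(16 + 1) = 1/17 ≈ 0.058824)
Q*z = (1/17)*15 = 15/17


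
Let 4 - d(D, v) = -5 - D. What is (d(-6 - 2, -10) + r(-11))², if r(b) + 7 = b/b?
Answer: 25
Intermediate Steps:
d(D, v) = 9 + D (d(D, v) = 4 - (-5 - D) = 4 + (5 + D) = 9 + D)
r(b) = -6 (r(b) = -7 + b/b = -7 + 1 = -6)
(d(-6 - 2, -10) + r(-11))² = ((9 + (-6 - 2)) - 6)² = ((9 - 8) - 6)² = (1 - 6)² = (-5)² = 25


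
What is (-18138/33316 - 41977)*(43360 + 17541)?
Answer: -42585751103435/16658 ≈ -2.5565e+9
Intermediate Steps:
(-18138/33316 - 41977)*(43360 + 17541) = (-18138*1/33316 - 41977)*60901 = (-9069/16658 - 41977)*60901 = -699261935/16658*60901 = -42585751103435/16658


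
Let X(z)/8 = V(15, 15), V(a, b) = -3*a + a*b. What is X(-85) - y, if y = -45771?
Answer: 47211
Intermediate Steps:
X(z) = 1440 (X(z) = 8*(15*(-3 + 15)) = 8*(15*12) = 8*180 = 1440)
X(-85) - y = 1440 - 1*(-45771) = 1440 + 45771 = 47211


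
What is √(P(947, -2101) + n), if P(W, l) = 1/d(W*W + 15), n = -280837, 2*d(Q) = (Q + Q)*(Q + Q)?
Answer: I*√903501255337915646/1793648 ≈ 529.94*I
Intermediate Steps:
d(Q) = 2*Q² (d(Q) = ((Q + Q)*(Q + Q))/2 = ((2*Q)*(2*Q))/2 = (4*Q²)/2 = 2*Q²)
P(W, l) = 1/(2*(15 + W²)²) (P(W, l) = 1/(2*(W*W + 15)²) = 1/(2*(W² + 15)²) = 1/(2*(15 + W²)²))
√(P(947, -2101) + n) = √(1/(2*(15 + 947²)²) - 280837) = √(1/(2*(15 + 896809)²) - 280837) = √((½)/896824² - 280837) = √((½)*(1/804293286976) - 280837) = √(1/1608586573952 - 280837) = √(-451750627668957823/1608586573952) = I*√903501255337915646/1793648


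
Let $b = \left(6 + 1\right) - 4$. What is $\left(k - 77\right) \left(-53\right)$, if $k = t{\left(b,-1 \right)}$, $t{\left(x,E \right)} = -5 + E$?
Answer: $4399$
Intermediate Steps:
$b = 3$ ($b = 7 - 4 = 3$)
$k = -6$ ($k = -5 - 1 = -6$)
$\left(k - 77\right) \left(-53\right) = \left(-6 - 77\right) \left(-53\right) = \left(-83\right) \left(-53\right) = 4399$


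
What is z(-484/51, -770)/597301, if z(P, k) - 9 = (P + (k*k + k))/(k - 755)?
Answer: -29498171/46455085275 ≈ -0.00063498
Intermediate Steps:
z(P, k) = 9 + (P + k + k²)/(-755 + k) (z(P, k) = 9 + (P + (k*k + k))/(k - 755) = 9 + (P + (k² + k))/(-755 + k) = 9 + (P + (k + k²))/(-755 + k) = 9 + (P + k + k²)/(-755 + k))
z(-484/51, -770)/597301 = ((-6795 - 484/51 + (-770)² + 10*(-770))/(-755 - 770))/597301 = ((-6795 - 484*1/51 + 592900 - 7700)/(-1525))*(1/597301) = -(-6795 - 484/51 + 592900 - 7700)/1525*(1/597301) = -1/1525*29498171/51*(1/597301) = -29498171/77775*1/597301 = -29498171/46455085275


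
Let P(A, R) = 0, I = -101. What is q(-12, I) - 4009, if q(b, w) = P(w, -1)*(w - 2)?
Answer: -4009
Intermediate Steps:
q(b, w) = 0 (q(b, w) = 0*(w - 2) = 0*(-2 + w) = 0)
q(-12, I) - 4009 = 0 - 4009 = -4009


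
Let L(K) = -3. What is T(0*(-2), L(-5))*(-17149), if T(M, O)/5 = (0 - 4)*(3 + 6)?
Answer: 3086820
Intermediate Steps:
T(M, O) = -180 (T(M, O) = 5*((0 - 4)*(3 + 6)) = 5*(-4*9) = 5*(-36) = -180)
T(0*(-2), L(-5))*(-17149) = -180*(-17149) = 3086820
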